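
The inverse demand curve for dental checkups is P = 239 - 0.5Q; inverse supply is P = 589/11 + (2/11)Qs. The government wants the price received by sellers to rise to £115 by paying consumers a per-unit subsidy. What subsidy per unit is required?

At a seller price of 115, quantity supplied is -294.5 + 5.5·115 = 338.
Buyers absorb 338 only when they pay Pb = 239 − 0.5·338 = 70.
s = Ps − Pb = 115 − 70 = 45.

Required subsidy s = £45 per unit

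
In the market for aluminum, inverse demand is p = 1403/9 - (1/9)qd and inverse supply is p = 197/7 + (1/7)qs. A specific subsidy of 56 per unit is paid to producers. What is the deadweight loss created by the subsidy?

Deadweight loss = 6174

Pre-subsidy: 1403/9 - (1/9)q = 197/7 + (1/7)q gives q* = 503 and p* = 100.
With the subsidy, sellers receive ps = pb + 56 for each unit, where pb is the price buyers pay.
On the curves, pb = 1403/9 - (1/9)q and ps = 197/7 + (1/7)q; the wedge ps − pb = 56 gives 197/7 + (1/7)q − (1403/9 - (1/9)q) = 56, so q' = 723.5.
Then pb = 1403/9 − (1/9)·723.5 = 75.5 and ps = 197/7 + (1/7)·723.5 = 131.5.
The subsidy expands output by 723.5 − 503 = 220.5 past the efficient level; on those units the gap between marginal cost and willingness to pay runs from 0 up to 56.
DWL = ½ × 56 × 220.5 = 6174.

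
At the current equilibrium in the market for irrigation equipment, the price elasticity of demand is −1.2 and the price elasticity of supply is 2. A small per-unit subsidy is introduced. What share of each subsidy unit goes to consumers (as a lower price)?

Consumer share = 0.625

For a small subsidy around the equilibrium, the benefit split depends on the relative slopes, which at a point are proportional to the elasticities.
Buyer share = εs/(εs + |εd|) = 2/(2 + 1.2) = 0.625; seller share = |εd|/(εs + |εd|) = 0.375.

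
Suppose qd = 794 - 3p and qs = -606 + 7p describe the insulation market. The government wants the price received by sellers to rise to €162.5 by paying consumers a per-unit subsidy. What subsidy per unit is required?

At a seller price of 162.5, quantity supplied is -606 + 7·162.5 = 531.5.
Buyers absorb 531.5 only when they pay pb with 794 − 3·pb = 531.5, i.e. pb = 87.5.
s = ps − pb = 162.5 − 87.5 = 75.

Required subsidy s = €75 per unit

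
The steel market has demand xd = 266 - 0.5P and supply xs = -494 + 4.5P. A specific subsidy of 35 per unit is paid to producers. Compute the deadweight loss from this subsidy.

Deadweight loss = 275.625

Pre-subsidy: 266 - 0.5P = -494 + 4.5P gives P* = 152, x* = 190.
With the subsidy, sellers receive Ps = Pb + 35 for each unit, where Pb is the price buyers pay.
Supply in terms of Pb becomes xs = -494 + 4.5(Pb + 35) = -336.5 + 4.5Pb. Setting this equal to demand: 266 - 0.5Pb = -336.5 + 4.5Pb, so Pb = 120.5.
Sellers receive Ps = 120.5 + 35 = 155.5; x' = 266 − 0.5·120.5 = 205.75.
The subsidy expands output by 205.75 − 190 = 15.75 past the efficient level; on those units the gap between marginal cost and willingness to pay runs from 0 up to 35.
DWL = ½ × 35 × 15.75 = 275.625.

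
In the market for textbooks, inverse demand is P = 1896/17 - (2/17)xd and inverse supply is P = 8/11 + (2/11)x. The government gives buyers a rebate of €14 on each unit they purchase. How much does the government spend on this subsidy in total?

Pre-subsidy: 1896/17 - (2/17)x = 8/11 + (2/11)x gives x* = 370 and P* = 68.
With the rebate, buyers effectively pay Pb = Ps − 14, where Ps is the price sellers receive.
On the curves, Pb = 1896/17 - (2/17)x and Ps = 8/11 + (2/11)x; the wedge Ps − Pb = 14 gives 8/11 + (2/11)x − (1896/17 - (2/17)x) = 14, so x' = 416.75.
Then Pb = 1896/17 − (2/17)·416.75 = 62.5 and Ps = 8/11 + (2/11)·416.75 = 76.5.
Government outlay = subsidy × quantity = 14 × 416.75 = 5834.5.

Government cost = €5834.5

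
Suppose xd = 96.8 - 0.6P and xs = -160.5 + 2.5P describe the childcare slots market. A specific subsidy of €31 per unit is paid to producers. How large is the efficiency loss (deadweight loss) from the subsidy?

Pre-subsidy: 96.8 - 0.6P = -160.5 + 2.5P gives P* = 83, x* = 47.
With the subsidy, sellers receive Ps = Pb + 31 for each unit, where Pb is the price buyers pay.
Supply in terms of Pb becomes xs = -160.5 + 2.5(Pb + 31) = -83 + 2.5Pb. Setting this equal to demand: 96.8 - 0.6Pb = -83 + 2.5Pb, so Pb = 58.
Sellers receive Ps = 58 + 31 = 89; x' = 96.8 − 0.6·58 = 62.
The subsidy expands output by 62 − 47 = 15 past the efficient level; on those units the gap between marginal cost and willingness to pay runs from 0 up to 31.
DWL = ½ × 31 × 15 = 232.5.

Deadweight loss = €232.5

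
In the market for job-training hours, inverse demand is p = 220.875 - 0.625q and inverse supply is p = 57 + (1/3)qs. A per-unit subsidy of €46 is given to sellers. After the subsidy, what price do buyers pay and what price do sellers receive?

Pre-subsidy: 220.875 - 0.625q = 57 + (1/3)q gives q* = 171 and p* = 114.
With the subsidy, sellers receive ps = pb + 46 for each unit, where pb is the price buyers pay.
On the curves, pb = 220.875 - 0.625q and ps = 57 + (1/3)q; the wedge ps − pb = 46 gives 57 + (1/3)q − (220.875 - 0.625q) = 46, so q' = 219.
Then pb = 220.875 − 0.625·219 = 84 and ps = 57 + (1/3)·219 = 130.

Buyers pay €84; sellers receive €130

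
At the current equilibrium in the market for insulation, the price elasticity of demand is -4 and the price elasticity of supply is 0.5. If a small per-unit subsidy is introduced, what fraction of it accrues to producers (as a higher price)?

For a small subsidy around the equilibrium, the benefit split depends on the relative slopes, which at a point are proportional to the elasticities.
Buyer share = εs/(εs + |εd|) = 0.5/(0.5 + 4) = 1/9; seller share = |εd|/(εs + |εd|) = 8/9.
So producers capture 8/9 of the subsidy.

Producer share = 8/9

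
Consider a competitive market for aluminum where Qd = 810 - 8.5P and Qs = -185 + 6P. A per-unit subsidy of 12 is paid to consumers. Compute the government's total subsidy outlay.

Government cost = 93588/29

Pre-subsidy: 810 - 8.5P = -185 + 6P gives P* = 1990/29, Q* = 6575/29.
With the rebate, buyers effectively pay Pb = Ps − 12, where Ps is the price sellers receive.
Demand in terms of Ps becomes Qd = 810 − 8.5(Ps − 12) = 912 - 8.5Ps. Setting this equal to supply: 912 - 8.5Ps = -185 + 6Ps, so Ps = 2194/29.
Buyers pay Pb = 2194/29 − 12 = 1846/29; Q' = -185 + 6·(2194/29) = 7799/29.
Government outlay = subsidy × quantity = 12 × 7799/29 = 93588/29.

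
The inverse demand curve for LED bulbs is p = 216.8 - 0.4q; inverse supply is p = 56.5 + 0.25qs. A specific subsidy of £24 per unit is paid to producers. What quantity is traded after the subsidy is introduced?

Pre-subsidy: 216.8 - 0.4q = 56.5 + 0.25q gives q* = 3206/13 and p* = 1536/13.
With the subsidy, sellers receive ps = pb + 24 for each unit, where pb is the price buyers pay.
On the curves, pb = 216.8 - 0.4q and ps = 56.5 + 0.25q; the wedge ps − pb = 24 gives 56.5 + 0.25q − (216.8 - 0.4q) = 24, so q' = 3686/13.
Then pb = 216.8 − 0.4·(3686/13) = 1344/13 and ps = 56.5 + 0.25·(3686/13) = 1656/13.

q' = 3686/13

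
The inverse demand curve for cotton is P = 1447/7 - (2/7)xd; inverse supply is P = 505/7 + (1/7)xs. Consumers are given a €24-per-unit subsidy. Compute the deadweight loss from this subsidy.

Deadweight loss = €672

Pre-subsidy: 1447/7 - (2/7)x = 505/7 + (1/7)x gives x* = 314 and P* = 117.
With the rebate, buyers effectively pay Pb = Ps − 24, where Ps is the price sellers receive.
On the curves, Pb = 1447/7 - (2/7)x and Ps = 505/7 + (1/7)x; the wedge Ps − Pb = 24 gives 505/7 + (1/7)x − (1447/7 - (2/7)x) = 24, so x' = 370.
Then Pb = 1447/7 − (2/7)·370 = 101 and Ps = 505/7 + (1/7)·370 = 125.
The subsidy expands output by 370 − 314 = 56 past the efficient level; on those units the gap between marginal cost and willingness to pay runs from 0 up to 24.
DWL = ½ × 24 × 56 = 672.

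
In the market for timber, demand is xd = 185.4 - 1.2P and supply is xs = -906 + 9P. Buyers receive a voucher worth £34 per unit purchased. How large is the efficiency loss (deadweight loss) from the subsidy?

Deadweight loss = £612

Pre-subsidy: 185.4 - 1.2P = -906 + 9P gives P* = 107, x* = 57.
With the rebate, buyers effectively pay Pb = Ps − 34, where Ps is the price sellers receive.
Demand in terms of Ps becomes xd = 185.4 − 1.2(Ps − 34) = 226.2 - 1.2Ps. Setting this equal to supply: 226.2 - 1.2Ps = -906 + 9Ps, so Ps = 111.
Buyers pay Pb = 111 − 34 = 77; x' = -906 + 9·111 = 93.
The subsidy expands output by 93 − 57 = 36 past the efficient level; on those units the gap between marginal cost and willingness to pay runs from 0 up to 34.
DWL = ½ × 34 × 36 = 612.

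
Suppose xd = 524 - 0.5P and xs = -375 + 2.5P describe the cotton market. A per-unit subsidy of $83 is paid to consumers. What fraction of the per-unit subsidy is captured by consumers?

Consumer share = 5/6

Pre-subsidy: 524 - 0.5P = -375 + 2.5P gives P* = 899/3, x* = 2245/6.
With the rebate, buyers effectively pay Pb = Ps − 83, where Ps is the price sellers receive.
Demand in terms of Ps becomes xd = 524 − 0.5(Ps − 83) = 565.5 - 0.5Ps. Setting this equal to supply: 565.5 - 0.5Ps = -375 + 2.5Ps, so Ps = 313.5.
Buyers pay Pb = 313.5 − 83 = 230.5; x' = -375 + 2.5·313.5 = 408.75.
Buyers' price falls by P* − Pb = 899/3 − 230.5 = 415/6; sellers' price rises by Ps − P* = 313.5 − 899/3 = 83/6.
So consumers capture (415/6)/83 = 5/6 of each unit of subsidy.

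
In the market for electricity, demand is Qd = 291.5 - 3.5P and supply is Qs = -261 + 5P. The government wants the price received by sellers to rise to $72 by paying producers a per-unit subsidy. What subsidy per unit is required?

Required subsidy s = $17 per unit

At a seller price of 72, quantity supplied is -261 + 5·72 = 99.
Buyers absorb 99 only when they pay Pb with 291.5 − 3.5·Pb = 99, i.e. Pb = 55.
s = Ps − Pb = 72 − 55 = 17.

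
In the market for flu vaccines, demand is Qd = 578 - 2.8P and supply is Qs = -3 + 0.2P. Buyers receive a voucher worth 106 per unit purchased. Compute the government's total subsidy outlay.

Government cost = 5885.12

Pre-subsidy: 578 - 2.8P = -3 + 0.2P gives P* = 581/3, Q* = 536/15.
With the rebate, buyers effectively pay Pb = Ps − 106, where Ps is the price sellers receive.
Demand in terms of Ps becomes Qd = 578 − 2.8(Ps − 106) = 874.8 - 2.8Ps. Setting this equal to supply: 874.8 - 2.8Ps = -3 + 0.2Ps, so Ps = 292.6.
Buyers pay Pb = 292.6 − 106 = 186.6; Q' = -3 + 0.2·292.6 = 55.52.
Government outlay = subsidy × quantity = 106 × 55.52 = 5885.12.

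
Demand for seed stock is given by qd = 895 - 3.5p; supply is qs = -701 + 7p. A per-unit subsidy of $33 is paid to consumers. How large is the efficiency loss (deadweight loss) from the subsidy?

Deadweight loss = $1270.5

Pre-subsidy: 895 - 3.5p = -701 + 7p gives p* = 152, q* = 363.
With the rebate, buyers effectively pay pb = ps − 33, where ps is the price sellers receive.
Demand in terms of ps becomes qd = 895 − 3.5(ps − 33) = 1010.5 - 3.5ps. Setting this equal to supply: 1010.5 - 3.5ps = -701 + 7ps, so ps = 163.
Buyers pay pb = 163 − 33 = 130; q' = -701 + 7·163 = 440.
The subsidy expands output by 440 − 363 = 77 past the efficient level; on those units the gap between marginal cost and willingness to pay runs from 0 up to 33.
DWL = ½ × 33 × 77 = 1270.5.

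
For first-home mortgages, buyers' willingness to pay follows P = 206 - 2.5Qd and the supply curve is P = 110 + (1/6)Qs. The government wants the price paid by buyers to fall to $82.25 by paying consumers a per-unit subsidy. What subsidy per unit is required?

Required subsidy s = $36 per unit

At a buyer price of 82.25, quantity demanded is 82.4 − 0.4·82.25 = 49.5.
Sellers supply 49.5 only when they receive Ps = 110 + (1/6)·49.5 = 118.25.
s = Ps − Pb = 118.25 − 82.25 = 36.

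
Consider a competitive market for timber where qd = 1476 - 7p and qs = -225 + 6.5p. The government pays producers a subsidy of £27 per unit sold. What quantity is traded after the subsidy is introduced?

Pre-subsidy: 1476 - 7p = -225 + 6.5p gives p* = 126, q* = 594.
With the subsidy, sellers receive ps = pb + 27 for each unit, where pb is the price buyers pay.
Supply in terms of pb becomes qs = -225 + 6.5(pb + 27) = -49.5 + 6.5pb. Setting this equal to demand: 1476 - 7pb = -49.5 + 6.5pb, so pb = 113.
Sellers receive ps = 113 + 27 = 140; q' = 1476 − 7·113 = 685.

q' = 685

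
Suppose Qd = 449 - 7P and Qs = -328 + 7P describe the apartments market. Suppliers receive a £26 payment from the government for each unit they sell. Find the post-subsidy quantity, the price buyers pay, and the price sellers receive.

Q' = 151.5; buyers pay £42.5; sellers receive £68.5

Pre-subsidy: 449 - 7P = -328 + 7P gives P* = 55.5, Q* = 60.5.
With the subsidy, sellers receive Ps = Pb + 26 for each unit, where Pb is the price buyers pay.
Supply in terms of Pb becomes Qs = -328 + 7(Pb + 26) = -146 + 7Pb. Setting this equal to demand: 449 - 7Pb = -146 + 7Pb, so Pb = 42.5.
Sellers receive Ps = 42.5 + 26 = 68.5; Q' = 449 − 7·42.5 = 151.5.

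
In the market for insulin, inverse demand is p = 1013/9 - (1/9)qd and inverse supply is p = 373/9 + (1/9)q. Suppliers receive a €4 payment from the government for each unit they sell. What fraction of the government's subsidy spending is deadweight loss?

Pre-subsidy: 1013/9 - (1/9)q = 373/9 + (1/9)q gives q* = 320 and p* = 77.
With the subsidy, sellers receive ps = pb + 4 for each unit, where pb is the price buyers pay.
On the curves, pb = 1013/9 - (1/9)q and ps = 373/9 + (1/9)q; the wedge ps − pb = 4 gives 373/9 + (1/9)q − (1013/9 - (1/9)q) = 4, so q' = 338.
Then pb = 1013/9 − (1/9)·338 = 75 and ps = 373/9 + (1/9)·338 = 79.
ΔCS = ½(320 + 338)(77 − 75) = 658; ΔPS = ½(320 + 338)(79 − 77) = 658.
Government spending = 4 × 338 = 1352.
DWL = ½ × 4 × (338 − 320) = 36; fraction = 36 / 1352 = 9/338.

DWL / government spending = 9/338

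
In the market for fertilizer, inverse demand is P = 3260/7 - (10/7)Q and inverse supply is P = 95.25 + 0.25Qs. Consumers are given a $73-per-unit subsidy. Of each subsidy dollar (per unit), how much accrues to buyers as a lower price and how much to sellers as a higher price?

Buyers gain 2920/47 per unit; sellers gain 511/47 per unit

Pre-subsidy: 3260/7 - (10/7)Q = 95.25 + 0.25Q gives Q* = 10373/47 and P* = 7070/47.
With the rebate, buyers effectively pay Pb = Ps − 73, where Ps is the price sellers receive.
On the curves, Pb = 3260/7 - (10/7)Q and Ps = 95.25 + 0.25Q; the wedge Ps − Pb = 73 gives 95.25 + 0.25Q − (3260/7 - (10/7)Q) = 73, so Q' = 12417/47.
Then Pb = 3260/7 − (10/7)·(12417/47) = 4150/47 and Ps = 95.25 + 0.25·(12417/47) = 7581/47.
Buyers' price falls by P* − Pb = 7070/47 − 4150/47 = 2920/47; sellers' price rises by Ps − P* = 7581/47 − 7070/47 = 511/47.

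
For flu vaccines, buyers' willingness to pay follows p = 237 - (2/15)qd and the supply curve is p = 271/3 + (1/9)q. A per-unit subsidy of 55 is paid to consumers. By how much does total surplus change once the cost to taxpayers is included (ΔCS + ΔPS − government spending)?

Pre-subsidy: 237 - (2/15)q = 271/3 + (1/9)q gives q* = 600 and p* = 157.
With the rebate, buyers effectively pay pb = ps − 55, where ps is the price sellers receive.
On the curves, pb = 237 - (2/15)q and ps = 271/3 + (1/9)q; the wedge ps − pb = 55 gives 271/3 + (1/9)q − (237 - (2/15)q) = 55, so q' = 825.
Then pb = 237 − (2/15)·825 = 127 and ps = 271/3 + (1/9)·825 = 182.
ΔCS = ½(600 + 825)(157 − 127) = 21375; ΔPS = ½(600 + 825)(182 − 157) = 17812.5.
Government spending = 55 × 825 = 45375.
Net change = 21375 + 17812.5 − 45375 = -6187.5. The loss equals the DWL triangle ½·55·225.

Net change in total surplus = -6187.5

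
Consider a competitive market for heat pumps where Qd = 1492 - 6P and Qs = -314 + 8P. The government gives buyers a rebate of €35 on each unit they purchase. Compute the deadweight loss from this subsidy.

Deadweight loss = €2100

Pre-subsidy: 1492 - 6P = -314 + 8P gives P* = 129, Q* = 718.
With the rebate, buyers effectively pay Pb = Ps − 35, where Ps is the price sellers receive.
Demand in terms of Ps becomes Qd = 1492 − 6(Ps − 35) = 1702 - 6Ps. Setting this equal to supply: 1702 - 6Ps = -314 + 8Ps, so Ps = 144.
Buyers pay Pb = 144 − 35 = 109; Q' = -314 + 8·144 = 838.
The subsidy expands output by 838 − 718 = 120 past the efficient level; on those units the gap between marginal cost and willingness to pay runs from 0 up to 35.
DWL = ½ × 35 × 120 = 2100.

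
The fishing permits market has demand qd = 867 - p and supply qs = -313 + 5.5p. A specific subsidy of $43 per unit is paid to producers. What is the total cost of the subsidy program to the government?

Government cost = 403512/13

Pre-subsidy: 867 - p = -313 + 5.5p gives p* = 2360/13, q* = 8911/13.
With the subsidy, sellers receive ps = pb + 43 for each unit, where pb is the price buyers pay.
Supply in terms of pb becomes qs = -313 + 5.5(pb + 43) = -76.5 + 5.5pb. Setting this equal to demand: 867 - pb = -76.5 + 5.5pb, so pb = 1887/13.
Sellers receive ps = 1887/13 + 43 = 2446/13; q' = 867 − 1·(1887/13) = 9384/13.
Government outlay = subsidy × quantity = 43 × 9384/13 = 403512/13.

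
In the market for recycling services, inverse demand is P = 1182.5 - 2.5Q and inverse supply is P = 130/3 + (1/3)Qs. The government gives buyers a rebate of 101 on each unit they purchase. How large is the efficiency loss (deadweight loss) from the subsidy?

Pre-subsidy: 1182.5 - 2.5Q = 130/3 + (1/3)Q gives Q* = 6835/17 and P* = 3015/17.
With the rebate, buyers effectively pay Pb = Ps − 101, where Ps is the price sellers receive.
On the curves, Pb = 1182.5 - 2.5Q and Ps = 130/3 + (1/3)Q; the wedge Ps − Pb = 101 gives 130/3 + (1/3)Q − (1182.5 - 2.5Q) = 101, so Q' = 7441/17.
Then Pb = 1182.5 − 2.5·(7441/17) = 1500/17 and Ps = 130/3 + (1/3)·(7441/17) = 3217/17.
The subsidy expands output by 7441/17 − 6835/17 = 606/17 past the efficient level; on those units the gap between marginal cost and willingness to pay runs from 0 up to 101.
DWL = ½ × 101 × 606/17 = 30603/17.

Deadweight loss = 30603/17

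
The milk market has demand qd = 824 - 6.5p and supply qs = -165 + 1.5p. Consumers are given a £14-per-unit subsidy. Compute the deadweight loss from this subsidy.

Deadweight loss = £119.4375

Pre-subsidy: 824 - 6.5p = -165 + 1.5p gives p* = 123.625, q* = 20.4375.
With the rebate, buyers effectively pay pb = ps − 14, where ps is the price sellers receive.
Demand in terms of ps becomes qd = 824 − 6.5(ps − 14) = 915 - 6.5ps. Setting this equal to supply: 915 - 6.5ps = -165 + 1.5ps, so ps = 135.
Buyers pay pb = 135 − 14 = 121; q' = -165 + 1.5·135 = 37.5.
The subsidy expands output by 37.5 − 20.4375 = 17.0625 past the efficient level; on those units the gap between marginal cost and willingness to pay runs from 0 up to 14.
DWL = ½ × 14 × 17.0625 = 119.4375.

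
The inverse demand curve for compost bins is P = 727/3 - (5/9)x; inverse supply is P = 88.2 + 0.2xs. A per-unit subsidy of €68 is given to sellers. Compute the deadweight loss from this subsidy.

Deadweight loss = €3060

Pre-subsidy: 727/3 - (5/9)x = 88.2 + 0.2x gives x* = 204 and P* = 129.
With the subsidy, sellers receive Ps = Pb + 68 for each unit, where Pb is the price buyers pay.
On the curves, Pb = 727/3 - (5/9)x and Ps = 88.2 + 0.2x; the wedge Ps − Pb = 68 gives 88.2 + 0.2x − (727/3 - (5/9)x) = 68, so x' = 294.
Then Pb = 727/3 − (5/9)·294 = 79 and Ps = 88.2 + 0.2·294 = 147.
The subsidy expands output by 294 − 204 = 90 past the efficient level; on those units the gap between marginal cost and willingness to pay runs from 0 up to 68.
DWL = ½ × 68 × 90 = 3060.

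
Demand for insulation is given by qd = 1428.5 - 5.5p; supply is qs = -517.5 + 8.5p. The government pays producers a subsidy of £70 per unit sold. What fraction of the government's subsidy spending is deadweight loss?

DWL / government spending = 935/7182

Pre-subsidy: 1428.5 - 5.5p = -517.5 + 8.5p gives p* = 139, q* = 664.
With the subsidy, sellers receive ps = pb + 70 for each unit, where pb is the price buyers pay.
Supply in terms of pb becomes qs = -517.5 + 8.5(pb + 70) = 77.5 + 8.5pb. Setting this equal to demand: 1428.5 - 5.5pb = 77.5 + 8.5pb, so pb = 96.5.
Sellers receive ps = 96.5 + 70 = 166.5; q' = 1428.5 − 5.5·96.5 = 897.75.
ΔCS = ½(664 + 897.75)(139 − 96.5) = 33187.1875; ΔPS = ½(664 + 897.75)(166.5 − 139) = 21474.0625.
Government spending = 70 × 897.75 = 62842.5.
DWL = ½ × 70 × (897.75 − 664) = 8181.25; fraction = 8181.25 / 62842.5 = 935/7182.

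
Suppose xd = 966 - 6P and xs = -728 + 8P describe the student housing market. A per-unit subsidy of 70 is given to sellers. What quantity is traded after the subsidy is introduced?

Pre-subsidy: 966 - 6P = -728 + 8P gives P* = 121, x* = 240.
With the subsidy, sellers receive Ps = Pb + 70 for each unit, where Pb is the price buyers pay.
Supply in terms of Pb becomes xs = -728 + 8(Pb + 70) = -168 + 8Pb. Setting this equal to demand: 966 - 6Pb = -168 + 8Pb, so Pb = 81.
Sellers receive Ps = 81 + 70 = 151; x' = 966 − 6·81 = 480.

x' = 480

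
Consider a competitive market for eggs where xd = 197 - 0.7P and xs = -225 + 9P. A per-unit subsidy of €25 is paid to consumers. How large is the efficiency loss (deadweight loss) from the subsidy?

Pre-subsidy: 197 - 0.7P = -225 + 9P gives P* = 4220/97, x* = 16155/97.
With the rebate, buyers effectively pay Pb = Ps − 25, where Ps is the price sellers receive.
Demand in terms of Ps becomes xd = 197 − 0.7(Ps − 25) = 214.5 - 0.7Ps. Setting this equal to supply: 214.5 - 0.7Ps = -225 + 9Ps, so Ps = 4395/97.
Buyers pay Pb = 4395/97 − 25 = 1970/97; x' = -225 + 9·(4395/97) = 17730/97.
The subsidy expands output by 17730/97 − 16155/97 = 1575/97 past the efficient level; on those units the gap between marginal cost and willingness to pay runs from 0 up to 25.
DWL = ½ × 25 × 1575/97 = 39375/194.

Deadweight loss = 39375/194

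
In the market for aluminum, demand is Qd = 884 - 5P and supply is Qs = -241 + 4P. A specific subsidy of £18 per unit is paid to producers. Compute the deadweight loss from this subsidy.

Deadweight loss = £360

Pre-subsidy: 884 - 5P = -241 + 4P gives P* = 125, Q* = 259.
With the subsidy, sellers receive Ps = Pb + 18 for each unit, where Pb is the price buyers pay.
Supply in terms of Pb becomes Qs = -241 + 4(Pb + 18) = -169 + 4Pb. Setting this equal to demand: 884 - 5Pb = -169 + 4Pb, so Pb = 117.
Sellers receive Ps = 117 + 18 = 135; Q' = 884 − 5·117 = 299.
The subsidy expands output by 299 − 259 = 40 past the efficient level; on those units the gap between marginal cost and willingness to pay runs from 0 up to 18.
DWL = ½ × 18 × 40 = 360.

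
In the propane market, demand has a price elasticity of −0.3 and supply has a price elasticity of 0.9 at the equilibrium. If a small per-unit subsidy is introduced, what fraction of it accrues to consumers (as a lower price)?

For a small subsidy around the equilibrium, the benefit split depends on the relative slopes, which at a point are proportional to the elasticities.
Buyer share = εs/(εs + |εd|) = 0.9/(0.9 + 0.3) = 0.75; seller share = |εd|/(εs + |εd|) = 0.25.

Consumer share = 0.75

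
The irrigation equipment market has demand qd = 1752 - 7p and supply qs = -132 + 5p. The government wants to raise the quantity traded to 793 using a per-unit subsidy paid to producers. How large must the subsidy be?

Required subsidy s = 48 per unit

At q = 793, invert demand for the buyer price: pb = (1752 − 793)/7 = 137; invert supply for the seller price: ps = (793 − (-132))/5 = 185.
The subsidy must fill the gap: s = ps − pb = 185 − 137 = 48.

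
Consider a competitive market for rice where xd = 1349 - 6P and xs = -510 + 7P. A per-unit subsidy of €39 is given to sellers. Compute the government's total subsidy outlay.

Government cost = €24063

Pre-subsidy: 1349 - 6P = -510 + 7P gives P* = 143, x* = 491.
With the subsidy, sellers receive Ps = Pb + 39 for each unit, where Pb is the price buyers pay.
Supply in terms of Pb becomes xs = -510 + 7(Pb + 39) = -237 + 7Pb. Setting this equal to demand: 1349 - 6Pb = -237 + 7Pb, so Pb = 122.
Sellers receive Ps = 122 + 39 = 161; x' = 1349 − 6·122 = 617.
Government outlay = subsidy × quantity = 39 × 617 = 24063.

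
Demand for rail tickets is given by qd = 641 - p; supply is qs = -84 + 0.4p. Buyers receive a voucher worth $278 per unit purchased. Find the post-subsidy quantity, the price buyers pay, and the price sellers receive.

Pre-subsidy: 641 - p = -84 + 0.4p gives p* = 3625/7, q* = 862/7.
With the rebate, buyers effectively pay pb = ps − 278, where ps is the price sellers receive.
Demand in terms of ps becomes qd = 641 − 1(ps − 278) = 919 - ps. Setting this equal to supply: 919 - ps = -84 + 0.4ps, so ps = 5015/7.
Buyers pay pb = 5015/7 − 278 = 3069/7; q' = -84 + 0.4·(5015/7) = 1418/7.

q' = 1418/7; buyers pay 3069/7; sellers receive 5015/7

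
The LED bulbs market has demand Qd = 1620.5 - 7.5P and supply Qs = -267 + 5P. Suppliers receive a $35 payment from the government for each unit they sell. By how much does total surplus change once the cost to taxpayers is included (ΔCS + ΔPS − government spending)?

Pre-subsidy: 1620.5 - 7.5P = -267 + 5P gives P* = 151, Q* = 488.
With the subsidy, sellers receive Ps = Pb + 35 for each unit, where Pb is the price buyers pay.
Supply in terms of Pb becomes Qs = -267 + 5(Pb + 35) = -92 + 5Pb. Setting this equal to demand: 1620.5 - 7.5Pb = -92 + 5Pb, so Pb = 137.
Sellers receive Ps = 137 + 35 = 172; Q' = 1620.5 − 7.5·137 = 593.
ΔCS = ½(488 + 593)(151 − 137) = 7567; ΔPS = ½(488 + 593)(172 − 151) = 11350.5.
Government spending = 35 × 593 = 20755.
Net change = 7567 + 11350.5 − 20755 = -1837.5. The loss equals the DWL triangle ½·35·105.

Net change in total surplus = -$1837.5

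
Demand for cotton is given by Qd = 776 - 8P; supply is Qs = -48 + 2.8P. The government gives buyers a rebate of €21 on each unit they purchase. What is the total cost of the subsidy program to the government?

Pre-subsidy: 776 - 8P = -48 + 2.8P gives P* = 2060/27, Q* = 4472/27.
With the rebate, buyers effectively pay Pb = Ps − 21, where Ps is the price sellers receive.
Demand in terms of Ps becomes Qd = 776 − 8(Ps − 21) = 944 - 8Ps. Setting this equal to supply: 944 - 8Ps = -48 + 2.8Ps, so Ps = 2480/27.
Buyers pay Pb = 2480/27 − 21 = 1913/27; Q' = -48 + 2.8·(2480/27) = 5648/27.
Government outlay = subsidy × quantity = 21 × 5648/27 = 39536/9.

Government cost = 39536/9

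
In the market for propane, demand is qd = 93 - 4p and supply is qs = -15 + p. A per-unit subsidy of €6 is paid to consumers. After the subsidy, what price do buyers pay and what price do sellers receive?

Buyers pay €20.4; sellers receive €26.4

Pre-subsidy: 93 - 4p = -15 + p gives p* = 21.6, q* = 6.6.
With the rebate, buyers effectively pay pb = ps − 6, where ps is the price sellers receive.
Demand in terms of ps becomes qd = 93 − 4(ps − 6) = 117 - 4ps. Setting this equal to supply: 117 - 4ps = -15 + ps, so ps = 26.4.
Buyers pay pb = 26.4 − 6 = 20.4; q' = -15 + 1·26.4 = 11.4.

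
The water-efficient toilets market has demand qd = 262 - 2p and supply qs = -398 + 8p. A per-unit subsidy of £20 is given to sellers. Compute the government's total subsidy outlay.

Pre-subsidy: 262 - 2p = -398 + 8p gives p* = 66, q* = 130.
With the subsidy, sellers receive ps = pb + 20 for each unit, where pb is the price buyers pay.
Supply in terms of pb becomes qs = -398 + 8(pb + 20) = -238 + 8pb. Setting this equal to demand: 262 - 2pb = -238 + 8pb, so pb = 50.
Sellers receive ps = 50 + 20 = 70; q' = 262 − 2·50 = 162.
Government outlay = subsidy × quantity = 20 × 162 = 3240.

Government cost = £3240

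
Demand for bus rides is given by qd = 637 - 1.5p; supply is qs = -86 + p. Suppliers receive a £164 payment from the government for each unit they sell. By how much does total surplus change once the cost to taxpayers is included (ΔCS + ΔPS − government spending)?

Net change in total surplus = -£8068.8

Pre-subsidy: 637 - 1.5p = -86 + p gives p* = 289.2, q* = 203.2.
With the subsidy, sellers receive ps = pb + 164 for each unit, where pb is the price buyers pay.
Supply in terms of pb becomes qs = -86 + 1(pb + 164) = 78 + pb. Setting this equal to demand: 637 - 1.5pb = 78 + pb, so pb = 223.6.
Sellers receive ps = 223.6 + 164 = 387.6; q' = 637 − 1.5·223.6 = 301.6.
ΔCS = ½(203.2 + 301.6)(289.2 − 223.6) = 16557.44; ΔPS = ½(203.2 + 301.6)(387.6 − 289.2) = 24836.16.
Government spending = 164 × 301.6 = 49462.4.
Net change = 16557.44 + 24836.16 − 49462.4 = -8068.8. The loss equals the DWL triangle ½·164·98.4.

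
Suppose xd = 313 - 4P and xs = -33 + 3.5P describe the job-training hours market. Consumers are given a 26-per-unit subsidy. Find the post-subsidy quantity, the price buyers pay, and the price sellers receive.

x' = 177; buyers pay 34; sellers receive 60

Pre-subsidy: 313 - 4P = -33 + 3.5P gives P* = 692/15, x* = 1927/15.
With the rebate, buyers effectively pay Pb = Ps − 26, where Ps is the price sellers receive.
Demand in terms of Ps becomes xd = 313 − 4(Ps − 26) = 417 - 4Ps. Setting this equal to supply: 417 - 4Ps = -33 + 3.5Ps, so Ps = 60.
Buyers pay Pb = 60 − 26 = 34; x' = -33 + 3.5·60 = 177.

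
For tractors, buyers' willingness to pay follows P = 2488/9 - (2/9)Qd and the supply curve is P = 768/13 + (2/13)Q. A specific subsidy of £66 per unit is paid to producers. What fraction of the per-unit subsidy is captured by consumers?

Pre-subsidy: 2488/9 - (2/9)Q = 768/13 + (2/13)Q gives Q* = 578 and P* = 148.
With the subsidy, sellers receive Ps = Pb + 66 for each unit, where Pb is the price buyers pay.
On the curves, Pb = 2488/9 - (2/9)Q and Ps = 768/13 + (2/13)Q; the wedge Ps − Pb = 66 gives 768/13 + (2/13)Q − (2488/9 - (2/9)Q) = 66, so Q' = 753.5.
Then Pb = 2488/9 − (2/9)·753.5 = 109 and Ps = 768/13 + (2/13)·753.5 = 175.
Buyers' price falls by P* − Pb = 148 − 109 = 39; sellers' price rises by Ps − P* = 175 − 148 = 27.
So consumers capture 39/66 = 13/22 of each unit of subsidy.

Consumer share = 13/22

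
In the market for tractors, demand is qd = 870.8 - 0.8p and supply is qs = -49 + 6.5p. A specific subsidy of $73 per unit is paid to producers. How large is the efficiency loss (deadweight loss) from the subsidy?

Pre-subsidy: 870.8 - 0.8p = -49 + 6.5p gives p* = 126, q* = 770.
With the subsidy, sellers receive ps = pb + 73 for each unit, where pb is the price buyers pay.
Supply in terms of pb becomes qs = -49 + 6.5(pb + 73) = 425.5 + 6.5pb. Setting this equal to demand: 870.8 - 0.8pb = 425.5 + 6.5pb, so pb = 61.
Sellers receive ps = 61 + 73 = 134; q' = 870.8 − 0.8·61 = 822.
The subsidy expands output by 822 − 770 = 52 past the efficient level; on those units the gap between marginal cost and willingness to pay runs from 0 up to 73.
DWL = ½ × 73 × 52 = 1898.

Deadweight loss = $1898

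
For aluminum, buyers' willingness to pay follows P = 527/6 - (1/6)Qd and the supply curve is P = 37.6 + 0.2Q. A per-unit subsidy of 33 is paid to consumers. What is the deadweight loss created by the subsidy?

Deadweight loss = 1485

Pre-subsidy: 527/6 - (1/6)Q = 37.6 + 0.2Q gives Q* = 137 and P* = 65.
With the rebate, buyers effectively pay Pb = Ps − 33, where Ps is the price sellers receive.
On the curves, Pb = 527/6 - (1/6)Q and Ps = 37.6 + 0.2Q; the wedge Ps − Pb = 33 gives 37.6 + 0.2Q − (527/6 - (1/6)Q) = 33, so Q' = 227.
Then Pb = 527/6 − (1/6)·227 = 50 and Ps = 37.6 + 0.2·227 = 83.
The subsidy expands output by 227 − 137 = 90 past the efficient level; on those units the gap between marginal cost and willingness to pay runs from 0 up to 33.
DWL = ½ × 33 × 90 = 1485.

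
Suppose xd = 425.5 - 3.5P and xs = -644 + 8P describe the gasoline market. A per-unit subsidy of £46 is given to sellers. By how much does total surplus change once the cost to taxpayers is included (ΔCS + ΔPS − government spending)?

Net change in total surplus = -£2576

Pre-subsidy: 425.5 - 3.5P = -644 + 8P gives P* = 93, x* = 100.
With the subsidy, sellers receive Ps = Pb + 46 for each unit, where Pb is the price buyers pay.
Supply in terms of Pb becomes xs = -644 + 8(Pb + 46) = -276 + 8Pb. Setting this equal to demand: 425.5 - 3.5Pb = -276 + 8Pb, so Pb = 61.
Sellers receive Ps = 61 + 46 = 107; x' = 425.5 − 3.5·61 = 212.
ΔCS = ½(100 + 212)(93 − 61) = 4992; ΔPS = ½(100 + 212)(107 − 93) = 2184.
Government spending = 46 × 212 = 9752.
Net change = 4992 + 2184 − 9752 = -2576. The loss equals the DWL triangle ½·46·112.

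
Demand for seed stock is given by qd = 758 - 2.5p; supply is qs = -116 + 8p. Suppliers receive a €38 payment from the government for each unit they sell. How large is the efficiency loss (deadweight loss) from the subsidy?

Deadweight loss = 28880/21

Pre-subsidy: 758 - 2.5p = -116 + 8p gives p* = 1748/21, q* = 11548/21.
With the subsidy, sellers receive ps = pb + 38 for each unit, where pb is the price buyers pay.
Supply in terms of pb becomes qs = -116 + 8(pb + 38) = 188 + 8pb. Setting this equal to demand: 758 - 2.5pb = 188 + 8pb, so pb = 380/7.
Sellers receive ps = 380/7 + 38 = 646/7; q' = 758 − 2.5·(380/7) = 4356/7.
The subsidy expands output by 4356/7 − 11548/21 = 1520/21 past the efficient level; on those units the gap between marginal cost and willingness to pay runs from 0 up to 38.
DWL = ½ × 38 × 1520/21 = 28880/21.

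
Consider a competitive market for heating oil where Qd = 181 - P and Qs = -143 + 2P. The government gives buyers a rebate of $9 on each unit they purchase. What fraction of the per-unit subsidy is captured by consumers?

Consumer share = 2/3

Pre-subsidy: 181 - P = -143 + 2P gives P* = 108, Q* = 73.
With the rebate, buyers effectively pay Pb = Ps − 9, where Ps is the price sellers receive.
Demand in terms of Ps becomes Qd = 181 − 1(Ps − 9) = 190 - Ps. Setting this equal to supply: 190 - Ps = -143 + 2Ps, so Ps = 111.
Buyers pay Pb = 111 − 9 = 102; Q' = -143 + 2·111 = 79.
Buyers' price falls by P* − Pb = 108 − 102 = 6; sellers' price rises by Ps − P* = 111 − 108 = 3.
So consumers capture 6/9 = 2/3 of each unit of subsidy.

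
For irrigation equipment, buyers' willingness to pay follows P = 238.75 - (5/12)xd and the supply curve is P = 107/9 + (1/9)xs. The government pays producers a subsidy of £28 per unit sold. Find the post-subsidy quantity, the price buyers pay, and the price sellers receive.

Pre-subsidy: 238.75 - (5/12)x = 107/9 + (1/9)x gives x* = 8167/19 and P* = 3400/57.
With the subsidy, sellers receive Ps = Pb + 28 for each unit, where Pb is the price buyers pay.
On the curves, Pb = 238.75 - (5/12)x and Ps = 107/9 + (1/9)x; the wedge Ps − Pb = 28 gives 107/9 + (1/9)x − (238.75 - (5/12)x) = 28, so x' = 9175/19.
Then Pb = 238.75 − (5/12)·(9175/19) = 2140/57 and Ps = 107/9 + (1/9)·(9175/19) = 3736/57.

x' = 9175/19; buyers pay 2140/57; sellers receive 3736/57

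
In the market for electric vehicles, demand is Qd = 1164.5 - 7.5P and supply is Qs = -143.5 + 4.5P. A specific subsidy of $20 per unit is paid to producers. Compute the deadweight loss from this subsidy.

Deadweight loss = $562.5

Pre-subsidy: 1164.5 - 7.5P = -143.5 + 4.5P gives P* = 109, Q* = 347.
With the subsidy, sellers receive Ps = Pb + 20 for each unit, where Pb is the price buyers pay.
Supply in terms of Pb becomes Qs = -143.5 + 4.5(Pb + 20) = -53.5 + 4.5Pb. Setting this equal to demand: 1164.5 - 7.5Pb = -53.5 + 4.5Pb, so Pb = 101.5.
Sellers receive Ps = 101.5 + 20 = 121.5; Q' = 1164.5 − 7.5·101.5 = 403.25.
The subsidy expands output by 403.25 − 347 = 56.25 past the efficient level; on those units the gap between marginal cost and willingness to pay runs from 0 up to 20.
DWL = ½ × 20 × 56.25 = 562.5.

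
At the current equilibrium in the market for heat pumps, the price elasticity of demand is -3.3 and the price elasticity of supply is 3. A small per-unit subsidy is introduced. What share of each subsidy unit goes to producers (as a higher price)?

For a small subsidy around the equilibrium, the benefit split depends on the relative slopes, which at a point are proportional to the elasticities.
Buyer share = εs/(εs + |εd|) = 3/(3 + 3.3) = 10/21; seller share = |εd|/(εs + |εd|) = 11/21.
So producers capture 11/21 of the subsidy.

Producer share = 11/21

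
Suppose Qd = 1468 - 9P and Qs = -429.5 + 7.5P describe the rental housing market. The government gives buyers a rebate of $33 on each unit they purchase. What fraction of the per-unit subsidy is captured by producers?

Pre-subsidy: 1468 - 9P = -429.5 + 7.5P gives P* = 115, Q* = 433.
With the rebate, buyers effectively pay Pb = Ps − 33, where Ps is the price sellers receive.
Demand in terms of Ps becomes Qd = 1468 − 9(Ps − 33) = 1765 - 9Ps. Setting this equal to supply: 1765 - 9Ps = -429.5 + 7.5Ps, so Ps = 133.
Buyers pay Pb = 133 − 33 = 100; Q' = -429.5 + 7.5·133 = 568.
Buyers' price falls by P* − Pb = 115 − 100 = 15; sellers' price rises by Ps − P* = 133 − 115 = 18.
So producers capture 18/33 = 6/11 of each unit of subsidy.

Producer share = 6/11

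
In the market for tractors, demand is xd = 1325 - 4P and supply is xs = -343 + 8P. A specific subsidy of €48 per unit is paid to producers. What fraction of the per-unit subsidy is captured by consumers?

Pre-subsidy: 1325 - 4P = -343 + 8P gives P* = 139, x* = 769.
With the subsidy, sellers receive Ps = Pb + 48 for each unit, where Pb is the price buyers pay.
Supply in terms of Pb becomes xs = -343 + 8(Pb + 48) = 41 + 8Pb. Setting this equal to demand: 1325 - 4Pb = 41 + 8Pb, so Pb = 107.
Sellers receive Ps = 107 + 48 = 155; x' = 1325 − 4·107 = 897.
Buyers' price falls by P* − Pb = 139 − 107 = 32; sellers' price rises by Ps − P* = 155 − 139 = 16.
So consumers capture 32/48 = 2/3 of each unit of subsidy.

Consumer share = 2/3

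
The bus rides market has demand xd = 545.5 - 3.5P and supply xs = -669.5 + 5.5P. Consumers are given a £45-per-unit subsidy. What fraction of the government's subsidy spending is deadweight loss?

Pre-subsidy: 545.5 - 3.5P = -669.5 + 5.5P gives P* = 135, x* = 73.
With the rebate, buyers effectively pay Pb = Ps − 45, where Ps is the price sellers receive.
Demand in terms of Ps becomes xd = 545.5 − 3.5(Ps − 45) = 703 - 3.5Ps. Setting this equal to supply: 703 - 3.5Ps = -669.5 + 5.5Ps, so Ps = 152.5.
Buyers pay Pb = 152.5 − 45 = 107.5; x' = -669.5 + 5.5·152.5 = 169.25.
ΔCS = ½(73 + 169.25)(135 − 107.5) = 3330.9375; ΔPS = ½(73 + 169.25)(152.5 − 135) = 2119.6875.
Government spending = 45 × 169.25 = 7616.25.
DWL = ½ × 45 × (169.25 − 73) = 2165.625; fraction = 2165.625 / 7616.25 = 385/1354.

DWL / government spending = 385/1354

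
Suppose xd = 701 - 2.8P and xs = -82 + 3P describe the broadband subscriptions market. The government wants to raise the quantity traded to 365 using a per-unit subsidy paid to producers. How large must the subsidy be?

At x = 365, invert demand for the buyer price: Pb = (701 − 365)/2.8 = 120; invert supply for the seller price: Ps = (365 − (-82))/3 = 149.
The subsidy must fill the gap: s = Ps − Pb = 149 − 120 = 29.

Required subsidy s = 29 per unit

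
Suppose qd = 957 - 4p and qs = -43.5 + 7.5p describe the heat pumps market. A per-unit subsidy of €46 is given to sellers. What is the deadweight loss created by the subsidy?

Pre-subsidy: 957 - 4p = -43.5 + 7.5p gives p* = 87, q* = 609.
With the subsidy, sellers receive ps = pb + 46 for each unit, where pb is the price buyers pay.
Supply in terms of pb becomes qs = -43.5 + 7.5(pb + 46) = 301.5 + 7.5pb. Setting this equal to demand: 957 - 4pb = 301.5 + 7.5pb, so pb = 57.
Sellers receive ps = 57 + 46 = 103; q' = 957 − 4·57 = 729.
The subsidy expands output by 729 − 609 = 120 past the efficient level; on those units the gap between marginal cost and willingness to pay runs from 0 up to 46.
DWL = ½ × 46 × 120 = 2760.

Deadweight loss = €2760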